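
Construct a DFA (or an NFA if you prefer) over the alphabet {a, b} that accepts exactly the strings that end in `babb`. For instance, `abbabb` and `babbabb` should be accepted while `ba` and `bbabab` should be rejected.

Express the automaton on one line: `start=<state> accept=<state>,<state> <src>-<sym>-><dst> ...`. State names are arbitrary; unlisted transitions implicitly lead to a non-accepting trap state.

Let each state record the length of the longest suffix of the input read so far that is also a prefix of `babb`. q1 means the last symbol is `b`; q2 means the last 2 symbols are `ba`; q3 means the last 3 symbols are `bab`; q4 means the last 4 symbols are `babb`. Accept only at q4, where the string currently ends in `babb`.
5 states suffice.
        a   b  
>  q0   q0  q1 
   q1   q2  q1 
   q2   q0  q3 
   q3   q2  q4 
 * q4   q2  q1 
(> = start, * = accepting)

start=q0 accept=q4 q0-a->q0 q0-b->q1 q1-a->q2 q1-b->q1 q2-a->q0 q2-b->q3 q3-a->q2 q3-b->q4 q4-a->q2 q4-b->q1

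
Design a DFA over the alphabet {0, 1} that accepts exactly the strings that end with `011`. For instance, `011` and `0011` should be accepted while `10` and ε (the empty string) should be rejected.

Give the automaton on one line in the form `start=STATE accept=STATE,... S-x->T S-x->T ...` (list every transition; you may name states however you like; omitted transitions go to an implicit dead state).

Remember how much of `011` the current input suffix matches. State S0 means no match yet; S1 means the last symbol is `0`; S2 means the last 2 symbols are `01`; S3 means the last 3 symbols are `011`. Only S3 accepts. On a mismatch, fall back to the longest proper suffix that is still a prefix of `011`.
4 states suffice.
        0   1  
>  S0   S1  S0 
   S1   S1  S2 
   S2   S1  S3 
 * S3   S1  S0 
(> = start, * = accepting)

start=S0 accept=S3 S0-0->S1 S0-1->S0 S1-0->S1 S1-1->S2 S2-0->S1 S2-1->S3 S3-0->S1 S3-1->S0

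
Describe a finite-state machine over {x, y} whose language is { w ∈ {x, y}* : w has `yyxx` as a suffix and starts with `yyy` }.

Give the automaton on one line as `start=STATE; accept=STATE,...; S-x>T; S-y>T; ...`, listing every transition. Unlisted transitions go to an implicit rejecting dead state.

Handle the two conditions separately and then intersect. One (5 states) tracks how much of the suffix `yyxx` has currently been matched; the other (5 states) tracks whether the input so far still matches the prefix `yyy`. Each combined state is a pair, one component from each; accept when both components accept.
13 states suffice.
       x  y 
>  A   B  C 
   B   B  D 
   C   B  E 
   D   B  F 
   E   G  H 
   F   G  F 
   G   I  D 
   H   J  H 
   I   B  D 
   J   K  L 
 * K   M  L 
   L   M  H 
   M   M  L 
(> = start, * = accepting)

start=A; accept=K; A-x>B; A-y>C; B-x>B; B-y>D; C-x>B; C-y>E; D-x>B; D-y>F; E-x>G; E-y>H; F-x>G; F-y>F; G-x>I; G-y>D; H-x>J; H-y>H; I-x>B; I-y>D; J-x>K; J-y>L; K-x>M; K-y>L; L-x>M; L-y>H; M-x>M; M-y>L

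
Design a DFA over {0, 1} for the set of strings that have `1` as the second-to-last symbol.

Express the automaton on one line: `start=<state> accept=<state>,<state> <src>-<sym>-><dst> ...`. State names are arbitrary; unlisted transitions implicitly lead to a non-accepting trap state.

start=s0 accept=s5,s6 s0-0->s1 s0-1->s2 s1-0->s3 s1-1->s4 s2-0->s5 s2-1->s6 s3-0->s3 s3-1->s4 s4-0->s5 s4-1->s6 s5-0->s3 s5-1->s4 s6-0->s5 s6-1->s6

Because acceptance depends on a position counted from the end, the machine has to buffer the most recent 2 symbols. Make each state the string of the last up-to-2 symbols read; on input `x` shift the window left and append `x`. Accept when the buffered window has length 2 and begins with `1`.
A 7-state machine:
        0   1  
>  s0   s1  s2 
   s1   s3  s4 
   s2   s5  s6 
   s3   s3  s4 
   s4   s5  s6 
 * s5   s3  s4 
 * s6   s5  s6 
(> = start, * = accepting)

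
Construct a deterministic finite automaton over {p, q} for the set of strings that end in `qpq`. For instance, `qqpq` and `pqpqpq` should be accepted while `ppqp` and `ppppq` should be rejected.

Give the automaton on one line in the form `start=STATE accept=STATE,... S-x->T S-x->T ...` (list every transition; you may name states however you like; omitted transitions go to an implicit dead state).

start=s0 accept=s3 s0-p->s0 s0-q->s1 s1-p->s2 s1-q->s1 s2-p->s0 s2-q->s3 s3-p->s2 s3-q->s1

Let each state record the length of the longest suffix of the input read so far that is also a prefix of `qpq`. s1 means the last symbol is `q`; s2 means the last 2 symbols are `qp`; s3 means the last 3 symbols are `qpq`. Accept only at s3, where the string currently ends in `qpq`.
4 states suffice.
        p   q  
>  s0   s0  s1 
   s1   s2  s1 
   s2   s0  s3 
 * s3   s2  s1 
(> = start, * = accepting)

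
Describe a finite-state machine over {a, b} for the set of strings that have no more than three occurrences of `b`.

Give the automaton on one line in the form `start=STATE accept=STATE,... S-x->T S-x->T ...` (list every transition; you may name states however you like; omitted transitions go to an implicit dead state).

start=q0 accept=q0,q1,q2,q3 q0-a->q0 q0-b->q1 q1-a->q1 q1-b->q2 q2-a->q2 q2-b->q3 q3-a->q3 q3-b->q4 q4-a->q4 q4-b->q4

Only the number of `b`s matters, and only up to 4. Make a chain q0 → q1 → q2 → q3 → q4 advanced by each `b` (with q4 absorbing); every other symbol self-loops. The accepting set is {q0, q1, q2, q3}.
5 states suffice.
        a   b  
>* q0   q0  q1 
 * q1   q1  q2 
 * q2   q2  q3 
 * q3   q3  q4 
   q4   q4  q4 
(> = start, * = accepting)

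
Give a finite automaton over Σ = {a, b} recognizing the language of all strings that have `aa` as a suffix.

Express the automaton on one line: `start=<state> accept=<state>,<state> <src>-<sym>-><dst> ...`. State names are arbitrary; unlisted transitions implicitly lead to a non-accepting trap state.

start=s0 accept=s2 s0-a->s1 s0-b->s0 s1-a->s2 s1-b->s0 s2-a->s2 s2-b->s0

Remember how much of `aa` the current input suffix matches. State s0 means no match yet; s1 means the last symbol is `a`; s2 means the last 2 symbols are `aa`. Only s2 accepts. On a mismatch, fall back to the longest proper suffix that is still a prefix of `aa`.
A 3-state machine:
        a   b  
>  s0   s1  s0 
   s1   s2  s0 
 * s2   s2  s0 
(> = start, * = accepting)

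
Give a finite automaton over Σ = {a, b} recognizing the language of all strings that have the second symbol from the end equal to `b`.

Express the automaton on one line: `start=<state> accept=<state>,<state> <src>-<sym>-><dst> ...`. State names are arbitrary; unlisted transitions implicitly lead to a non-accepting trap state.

Because acceptance depends on a position counted from the end, the machine has to buffer the most recent 2 symbols. Make each state the string of the last up-to-2 symbols read; on input `x` shift the window left and append `x`. Accept when the buffered window has length 2 and begins with `b`.
7 states suffice.
        a   b  
>  s0   s1  s2 
   s1   s3  s4 
   s2   s5  s6 
   s3   s3  s4 
   s4   s5  s6 
 * s5   s3  s4 
 * s6   s5  s6 
(> = start, * = accepting)

start=s0 accept=s5,s6 s0-a->s1 s0-b->s2 s1-a->s3 s1-b->s4 s2-a->s5 s2-b->s6 s3-a->s3 s3-b->s4 s4-a->s5 s4-b->s6 s5-a->s3 s5-b->s4 s6-a->s5 s6-b->s6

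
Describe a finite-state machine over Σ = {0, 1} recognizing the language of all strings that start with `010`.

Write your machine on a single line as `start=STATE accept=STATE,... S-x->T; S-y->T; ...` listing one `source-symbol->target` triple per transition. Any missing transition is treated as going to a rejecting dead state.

start=S0; accept=S3; S0-0->S1; S0-1->S4; S1-0->S4; S1-1->S2; S2-0->S3; S2-1->S4; S3-0->S3; S3-1->S3; S4-0->S4; S4-1->S4

Walk along `010` while the input agrees: from S0 take `0` to S1, and so on. Any deviation drops to the rejecting sink S4. Once S3 is reached the prefix is confirmed and every continuation is accepted.
        0   1  
>  S0   S1  S4 
   S1   S4  S2 
   S2   S3  S4 
 * S3   S3  S3 
   S4   S4  S4 
(> = start, * = accepting)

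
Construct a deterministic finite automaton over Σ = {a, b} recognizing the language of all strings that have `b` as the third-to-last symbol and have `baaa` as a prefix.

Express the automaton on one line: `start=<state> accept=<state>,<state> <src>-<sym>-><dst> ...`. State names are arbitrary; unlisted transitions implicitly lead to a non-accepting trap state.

Run two small machines in parallel and take their product. The first has 15 states tracking the last 3 symbols read; the second has 6 states tracking whether the input so far still matches the prefix `baaa`. A product state is a pair (one from each), accepting exactly when both do. Equivalent product states are then merged.
A 13-state machine:
          a    b  
>  S0     S1   S2 
   S1     S1   S1 
   S2     S3   S1 
   S3     S4   S1 
   S4     S5   S1 
   S5     S5   S6 
   S6     S7   S8 
   S7     S9  S10 
   S8    S11  S12 
 * S9     S5   S6 
 * S10    S7   S8 
 * S11    S9  S10 
 * S12   S11  S12 
(> = start, * = accepting)

start=S0 accept=S9,S10,S11,S12 S0-a->S1 S0-b->S2 S1-a->S1 S1-b->S1 S2-a->S3 S2-b->S1 S3-a->S4 S3-b->S1 S4-a->S5 S4-b->S1 S5-a->S5 S5-b->S6 S6-a->S7 S6-b->S8 S7-a->S9 S7-b->S10 S8-a->S11 S8-b->S12 S9-a->S5 S9-b->S6 S10-a->S7 S10-b->S8 S11-a->S9 S11-b->S10 S12-a->S11 S12-b->S12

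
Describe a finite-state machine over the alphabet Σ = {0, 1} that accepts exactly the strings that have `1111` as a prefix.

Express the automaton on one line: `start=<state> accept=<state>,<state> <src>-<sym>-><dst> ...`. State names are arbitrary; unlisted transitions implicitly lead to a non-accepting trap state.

Check the first 4 symbols one by one: A through D record how many have matched `1111` so far; any wrong symbol goes to the dead state F. After all 4 match we enter the accepting sink E.
With 6 states:
       0  1 
>  A   F  B 
   B   F  C 
   C   F  D 
   D   F  E 
 * E   E  E 
   F   F  F 
(> = start, * = accepting)

start=A accept=E A-0->F A-1->B B-0->F B-1->C C-0->F C-1->D D-0->F D-1->E E-0->E E-1->E F-0->F F-1->F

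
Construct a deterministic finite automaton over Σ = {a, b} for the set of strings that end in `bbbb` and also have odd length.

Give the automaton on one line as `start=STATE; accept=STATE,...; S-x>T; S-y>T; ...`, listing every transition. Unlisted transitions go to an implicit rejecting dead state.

Handle the two conditions separately and then intersect. The first has 5 states tracking how much of the suffix `bbbb` has currently been matched; the second has 2 states tracking the input length modulo 2. A product state is a pair (one from each), accepting exactly when both do. Minimizing collapses redundant product states.
        a   b  
>  s0   s1  s1 
   s1   s0  s2 
   s2   s1  s3 
   s3   s0  s4 
   s4   s1  s5 
 * s5   s0  s4 
(> = start, * = accepting)

start=s0; accept=s5; s0-a>s1; s0-b>s1; s1-a>s0; s1-b>s2; s2-a>s1; s2-b>s3; s3-a>s0; s3-b>s4; s4-a>s1; s4-b>s5; s5-a>s0; s5-b>s4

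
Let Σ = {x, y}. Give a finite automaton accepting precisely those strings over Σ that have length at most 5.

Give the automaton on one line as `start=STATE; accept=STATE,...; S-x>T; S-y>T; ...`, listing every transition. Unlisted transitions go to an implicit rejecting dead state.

start=S0; accept=S0,S1,S2,S3,S4,S5; S0-x>S1; S0-y>S1; S1-x>S2; S1-y>S2; S2-x>S3; S2-y>S3; S3-x>S4; S3-y>S4; S4-x>S5; S4-y>S5; S5-x>S6; S5-y>S6; S6-x>S6; S6-y>S6

Count input length up to 6: every symbol moves from S0 toward S6, which means 'more than 5' and absorbs. Accept from {S0, S1, S2, S3, S4, S5}.
With 7 states:
        x   y  
>* S0   S1  S1 
 * S1   S2  S2 
 * S2   S3  S3 
 * S3   S4  S4 
 * S4   S5  S5 
 * S5   S6  S6 
   S6   S6  S6 
(> = start, * = accepting)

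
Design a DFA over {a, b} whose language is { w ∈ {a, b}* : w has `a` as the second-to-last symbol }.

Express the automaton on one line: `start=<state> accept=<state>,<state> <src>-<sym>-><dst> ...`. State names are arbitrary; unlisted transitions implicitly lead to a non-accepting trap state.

start=q0 accept=q3,q4 q0-a->q1 q0-b->q2 q1-a->q3 q1-b->q4 q2-a->q5 q2-b->q6 q3-a->q3 q3-b->q4 q4-a->q5 q4-b->q6 q5-a->q3 q5-b->q4 q6-a->q5 q6-b->q6

A DFA must remember the last 2 symbols (since which symbol is second-to-last isn't known until the input ends). Use one state per possible window of the last ≤2 symbols; accept from those whose window starts with `a`.
A 7-state machine:
        a   b  
>  q0   q1  q2 
   q1   q3  q4 
   q2   q5  q6 
 * q3   q3  q4 
 * q4   q5  q6 
   q5   q3  q4 
   q6   q5  q6 
(> = start, * = accepting)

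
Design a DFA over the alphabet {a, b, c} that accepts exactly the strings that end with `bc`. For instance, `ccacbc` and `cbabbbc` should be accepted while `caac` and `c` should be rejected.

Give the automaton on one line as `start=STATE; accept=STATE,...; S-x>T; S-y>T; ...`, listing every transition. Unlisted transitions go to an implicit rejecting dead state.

Remember how much of `bc` the current input suffix matches. State S0 means no match yet; S1 means the last symbol is `b`; S2 means the last 2 symbols are `bc`. Only S2 accepts. On a mismatch, fall back to the longest proper suffix that is still a prefix of `bc`.
With 3 states:
        a   b   c  
>  S0   S0  S1  S0 
   S1   S0  S1  S2 
 * S2   S0  S1  S0 
(> = start, * = accepting)

start=S0; accept=S2; S0-a>S0; S0-b>S1; S0-c>S0; S1-a>S0; S1-b>S1; S1-c>S2; S2-a>S0; S2-b>S1; S2-c>S0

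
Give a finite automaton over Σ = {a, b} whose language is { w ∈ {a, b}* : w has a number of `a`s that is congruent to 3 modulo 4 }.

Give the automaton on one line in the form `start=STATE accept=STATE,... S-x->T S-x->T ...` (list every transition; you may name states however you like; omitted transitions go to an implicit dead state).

start=s0 accept=s3 s0-a->s1 s0-b->s0 s1-a->s2 s1-b->s1 s2-a->s3 s2-b->s2 s3-a->s0 s3-b->s3

The only thing that matters is how many `a`s have appeared, reduced mod 4. Use one state per residue: s0 for 0, …, s3 for 3. Reading `a` moves to the next residue; anything else stays put. s3 is accepting.
4 states suffice.
        a   b  
>  s0   s1  s0 
   s1   s2  s1 
   s2   s3  s2 
 * s3   s0  s3 
(> = start, * = accepting)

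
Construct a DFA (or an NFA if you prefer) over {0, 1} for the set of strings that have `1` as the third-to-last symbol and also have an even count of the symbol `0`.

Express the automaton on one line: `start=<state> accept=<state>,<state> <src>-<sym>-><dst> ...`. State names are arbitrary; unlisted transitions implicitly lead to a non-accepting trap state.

start=S0 accept=S11,S14,S20,S21 S0-0->S1 S0-1->S2 S1-0->S3 S1-1->S4 S2-0->S5 S2-1->S6 S3-0->S7 S3-1->S8 S4-0->S9 S4-1->S10 S5-0->S11 S5-1->S12 S6-0->S13 S6-1->S14 S7-0->S15 S7-1->S16 S8-0->S17 S8-1->S18 S9-0->S19 S9-1->S20 S10-0->S21 S10-1->S22 S11-0->S7 S11-1->S8 S12-0->S9 S12-1->S10 S13-0->S11 S13-1->S12 S14-0->S13 S14-1->S14 S15-0->S7 S15-1->S8 S16-0->S9 S16-1->S10 S17-0->S11 S17-1->S12 S18-0->S13 S18-1->S14 S19-0->S15 S19-1->S16 S20-0->S17 S20-1->S18 S21-0->S19 S21-1->S20 S22-0->S21 S22-1->S22

Handle the two conditions separately and then intersect. One (15 states) tracks the last 3 symbols read; the other (2 states) tracks the count of `0`s modulo 2. Each combined state is a pair, one component from each; accept when both components accept.
A 23-state machine:
          0    1  
>  S0     S1   S2 
   S1     S3   S4 
   S2     S5   S6 
   S3     S7   S8 
   S4     S9  S10 
   S5    S11  S12 
   S6    S13  S14 
   S7    S15  S16 
   S8    S17  S18 
   S9    S19  S20 
   S10   S21  S22 
 * S11    S7   S8 
   S12    S9  S10 
   S13   S11  S12 
 * S14   S13  S14 
   S15    S7   S8 
   S16    S9  S10 
   S17   S11  S12 
   S18   S13  S14 
   S19   S15  S16 
 * S20   S17  S18 
 * S21   S19  S20 
   S22   S21  S22 
(> = start, * = accepting)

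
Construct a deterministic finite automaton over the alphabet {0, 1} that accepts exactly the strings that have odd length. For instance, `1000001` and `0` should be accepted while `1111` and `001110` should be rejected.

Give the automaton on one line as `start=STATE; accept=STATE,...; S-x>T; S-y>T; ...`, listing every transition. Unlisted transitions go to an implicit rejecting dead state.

Only the length mod 2 matters, so use a 2-cycle: from any state, every input symbol moves to the next state, wrapping q1 back to q0. Mark q1 accepting.
A 2-state machine:
        0   1  
>  q0   q1  q1 
 * q1   q0  q0 
(> = start, * = accepting)

start=q0; accept=q1; q0-0>q1; q0-1>q1; q1-0>q0; q1-1>q0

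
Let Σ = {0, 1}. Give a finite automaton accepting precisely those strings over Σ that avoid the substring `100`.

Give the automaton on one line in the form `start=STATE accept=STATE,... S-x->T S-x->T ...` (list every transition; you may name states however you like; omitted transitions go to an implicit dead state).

Track partial matches of the forbidden pattern `100`. State q3 is a dead state reached once `100` has occurred; every other state accepts. q0 means no part of `100` is currently matched.
With 4 states:
        0   1  
>* q0   q0  q1 
 * q1   q2  q1 
 * q2   q3  q1 
   q3   q3  q3 
(> = start, * = accepting)

start=q0 accept=q0,q1,q2 q0-0->q0 q0-1->q1 q1-0->q2 q1-1->q1 q2-0->q3 q2-1->q1 q3-0->q3 q3-1->q3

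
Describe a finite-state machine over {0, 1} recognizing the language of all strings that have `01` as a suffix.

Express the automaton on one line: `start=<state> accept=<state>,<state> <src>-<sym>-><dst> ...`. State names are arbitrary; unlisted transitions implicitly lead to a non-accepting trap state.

Remember how much of `01` the current input suffix matches. State q0 means no match yet; q1 means the last symbol is `0`; q2 means the last 2 symbols are `01`. Only q2 accepts. On a mismatch, fall back to the longest proper suffix that is still a prefix of `01`.
A 3-state machine:
        0   1  
>  q0   q1  q0 
   q1   q1  q2 
 * q2   q1  q0 
(> = start, * = accepting)

start=q0 accept=q2 q0-0->q1 q0-1->q0 q1-0->q1 q1-1->q2 q2-0->q1 q2-1->q0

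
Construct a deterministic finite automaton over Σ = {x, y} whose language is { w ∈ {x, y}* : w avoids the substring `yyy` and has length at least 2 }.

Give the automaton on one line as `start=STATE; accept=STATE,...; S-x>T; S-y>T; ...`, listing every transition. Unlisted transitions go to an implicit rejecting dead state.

Build one automaton per condition and run them in lockstep. One (4 states) tracks partial matches of the forbidden pattern `yyy`; the other (4 states) tracks the input length, saturating at 3. Each combined state is a pair, one component from each; accept when both components accept. After merging equivalent states the machine shrinks.
        x   y  
>  q0   q1  q2 
   q1   q3  q4 
   q2   q3  q5 
 * q3   q3  q4 
 * q4   q3  q5 
 * q5   q3  q6 
   q6   q6  q6 
(> = start, * = accepting)

start=q0; accept=q3,q4,q5; q0-x>q1; q0-y>q2; q1-x>q3; q1-y>q4; q2-x>q3; q2-y>q5; q3-x>q3; q3-y>q4; q4-x>q3; q4-y>q5; q5-x>q3; q5-y>q6; q6-x>q6; q6-y>q6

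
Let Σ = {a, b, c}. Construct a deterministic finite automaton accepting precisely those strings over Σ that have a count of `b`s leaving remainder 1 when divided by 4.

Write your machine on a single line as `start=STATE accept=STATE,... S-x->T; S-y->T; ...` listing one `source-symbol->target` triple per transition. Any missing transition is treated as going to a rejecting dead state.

The only thing that matters is how many `b`s have appeared, reduced mod 4. Use one state per residue: q0 for 0, …, q3 for 3. Reading `b` moves to the next residue; anything else stays put. q1 is accepting.
A 4-state machine:
        a   b   c  
>  q0   q0  q1  q0 
 * q1   q1  q2  q1 
   q2   q2  q3  q2 
   q3   q3  q0  q3 
(> = start, * = accepting)

start=q0; accept=q1; q0-a->q0; q0-b->q1; q0-c->q0; q1-a->q1; q1-b->q2; q1-c->q1; q2-a->q2; q2-b->q3; q2-c->q2; q3-a->q3; q3-b->q0; q3-c->q3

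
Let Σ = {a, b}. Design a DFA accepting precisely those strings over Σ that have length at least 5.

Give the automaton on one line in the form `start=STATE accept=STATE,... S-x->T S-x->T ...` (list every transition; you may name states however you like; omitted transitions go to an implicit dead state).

start=q0 accept=q5,q6 q0-a->q1 q0-b->q1 q1-a->q2 q1-b->q2 q2-a->q3 q2-b->q3 q3-a->q4 q3-b->q4 q4-a->q5 q4-b->q5 q5-a->q6 q5-b->q6 q6-a->q6 q6-b->q6

Count input length up to 6: every symbol moves from q0 toward q6, which means 'more than 5' and absorbs. Accept from {q5, q6}.
With 7 states:
        a   b  
>  q0   q1  q1 
   q1   q2  q2 
   q2   q3  q3 
   q3   q4  q4 
   q4   q5  q5 
 * q5   q6  q6 
 * q6   q6  q6 
(> = start, * = accepting)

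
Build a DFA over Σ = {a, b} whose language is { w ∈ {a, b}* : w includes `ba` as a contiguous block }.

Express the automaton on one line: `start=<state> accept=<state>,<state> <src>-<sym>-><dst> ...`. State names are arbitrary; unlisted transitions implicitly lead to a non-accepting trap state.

States q0..q1 record the length of the longest prefix of `ba` that matches the current input suffix. Reaching q2 means `ba` has been seen, and we stay there forever. Accept from q2.
        a   b  
>  q0   q0  q1 
   q1   q2  q1 
 * q2   q2  q2 
(> = start, * = accepting)

start=q0 accept=q2 q0-a->q0 q0-b->q1 q1-a->q2 q1-b->q1 q2-a->q2 q2-b->q2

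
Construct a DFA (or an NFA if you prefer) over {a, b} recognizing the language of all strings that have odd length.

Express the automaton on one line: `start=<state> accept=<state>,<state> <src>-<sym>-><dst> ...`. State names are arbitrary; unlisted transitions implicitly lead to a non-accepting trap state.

Count input length modulo 2: every symbol advances one step around the cycle s0 → s1 → s0. Accept at s1.
With 2 states:
        a   b  
>  s0   s1  s1 
 * s1   s0  s0 
(> = start, * = accepting)

start=s0 accept=s1 s0-a->s1 s0-b->s1 s1-a->s0 s1-b->s0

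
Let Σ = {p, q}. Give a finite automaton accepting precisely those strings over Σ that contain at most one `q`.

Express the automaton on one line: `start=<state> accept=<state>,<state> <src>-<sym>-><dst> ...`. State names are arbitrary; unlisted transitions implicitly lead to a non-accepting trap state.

Only the number of `q`s matters, and only up to 2. Make a chain A → B → C advanced by each `q` (with C absorbing); every other symbol self-loops. The accepting set is {A, B}.
With 3 states:
       p  q 
>* A   A  B 
 * B   B  C 
   C   C  C 
(> = start, * = accepting)

start=A accept=A,B A-p->A A-q->B B-p->B B-q->C C-p->C C-q->C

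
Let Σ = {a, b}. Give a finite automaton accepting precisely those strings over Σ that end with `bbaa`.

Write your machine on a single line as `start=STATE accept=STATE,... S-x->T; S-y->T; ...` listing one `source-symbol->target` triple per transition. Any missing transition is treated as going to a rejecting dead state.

Remember how much of `bbaa` the current input suffix matches. State q0 means no match yet; q1 means the last symbol is `b`; q2 means the last 2 symbols are `bb`; q3 means the last 3 symbols are `bba`; q4 means the last 4 symbols are `bbaa`. Only q4 accepts. On a mismatch, fall back to the longest proper suffix that is still a prefix of `bbaa`.
With 5 states:
        a   b  
>  q0   q0  q1 
   q1   q0  q2 
   q2   q3  q2 
   q3   q4  q1 
 * q4   q0  q1 
(> = start, * = accepting)

start=q0; accept=q4; q0-a->q0; q0-b->q1; q1-a->q0; q1-b->q2; q2-a->q3; q2-b->q2; q3-a->q4; q3-b->q1; q4-a->q0; q4-b->q1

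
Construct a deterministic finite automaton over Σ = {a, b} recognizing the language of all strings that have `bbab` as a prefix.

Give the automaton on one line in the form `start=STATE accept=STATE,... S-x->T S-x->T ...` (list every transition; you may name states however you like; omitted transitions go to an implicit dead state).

start=S0 accept=S4 S0-a->S5 S0-b->S1 S1-a->S5 S1-b->S2 S2-a->S3 S2-b->S5 S3-a->S5 S3-b->S4 S4-a->S4 S4-b->S4 S5-a->S5 S5-b->S5

Check the first 4 symbols one by one: S0 through S3 record how many have matched `bbab` so far; any wrong symbol goes to the dead state S5. After all 4 match we enter the accepting sink S4.
A 6-state machine:
        a   b  
>  S0   S5  S1 
   S1   S5  S2 
   S2   S3  S5 
   S3   S5  S4 
 * S4   S4  S4 
   S5   S5  S5 
(> = start, * = accepting)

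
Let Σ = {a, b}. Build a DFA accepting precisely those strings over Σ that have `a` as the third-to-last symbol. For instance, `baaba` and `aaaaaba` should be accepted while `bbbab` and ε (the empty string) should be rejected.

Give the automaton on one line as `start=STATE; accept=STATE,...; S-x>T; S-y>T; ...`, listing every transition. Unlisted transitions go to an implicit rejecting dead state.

start=s0; accept=s7,s8,s9,s10; s0-a>s1; s0-b>s2; s1-a>s3; s1-b>s4; s2-a>s5; s2-b>s6; s3-a>s7; s3-b>s8; s4-a>s9; s4-b>s10; s5-a>s11; s5-b>s12; s6-a>s13; s6-b>s14; s7-a>s7; s7-b>s8; s8-a>s9; s8-b>s10; s9-a>s11; s9-b>s12; s10-a>s13; s10-b>s14; s11-a>s7; s11-b>s8; s12-a>s9; s12-b>s10; s13-a>s11; s13-b>s12; s14-a>s13; s14-b>s14

A DFA must remember the last 3 symbols (since which symbol is third-to-last isn't known until the input ends). Use one state per possible window of the last ≤3 symbols; accept from those whose window starts with `a`.
15 states suffice.
          a    b  
>  s0     s1   s2 
   s1     s3   s4 
   s2     s5   s6 
   s3     s7   s8 
   s4     s9  s10 
   s5    s11  s12 
   s6    s13  s14 
 * s7     s7   s8 
 * s8     s9  s10 
 * s9    s11  s12 
 * s10   s13  s14 
   s11    s7   s8 
   s12    s9  s10 
   s13   s11  s12 
   s14   s13  s14 
(> = start, * = accepting)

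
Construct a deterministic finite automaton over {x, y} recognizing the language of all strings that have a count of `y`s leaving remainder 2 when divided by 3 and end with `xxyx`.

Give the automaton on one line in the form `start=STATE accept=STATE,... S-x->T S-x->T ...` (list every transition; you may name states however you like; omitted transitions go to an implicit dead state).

Handle the two conditions separately and then intersect. One (3 states) tracks the count of `y`s modulo 3; the other (5 states) tracks how much of the suffix `xxyx` has currently been matched. Each combined state is a pair, one component from each; accept when both components accept. After merging equivalent states the machine shrinks.
A 7-state machine:
        x   y  
>  s0   s0  s1 
   s1   s2  s3 
   s2   s4  s3 
   s3   s3  s0 
   s4   s4  s5 
   s5   s6  s0 
 * s6   s3  s0 
(> = start, * = accepting)

start=s0 accept=s6 s0-x->s0 s0-y->s1 s1-x->s2 s1-y->s3 s2-x->s4 s2-y->s3 s3-x->s3 s3-y->s0 s4-x->s4 s4-y->s5 s5-x->s6 s5-y->s0 s6-x->s3 s6-y->s0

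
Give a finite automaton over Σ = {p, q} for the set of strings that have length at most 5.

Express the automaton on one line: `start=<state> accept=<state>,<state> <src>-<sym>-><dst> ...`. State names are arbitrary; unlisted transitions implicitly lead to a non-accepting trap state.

start=s0 accept=s0,s1,s2,s3,s4,s5 s0-p->s1 s0-q->s1 s1-p->s2 s1-q->s2 s2-p->s3 s2-q->s3 s3-p->s4 s3-q->s4 s4-p->s5 s4-q->s5 s5-p->s6 s5-q->s6 s6-p->s6 s6-q->s6

Count input length up to 6: every symbol moves from s0 toward s6, which means 'more than 5' and absorbs. Accept from {s0, s1, s2, s3, s4, s5}.
With 7 states:
        p   q  
>* s0   s1  s1 
 * s1   s2  s2 
 * s2   s3  s3 
 * s3   s4  s4 
 * s4   s5  s5 
 * s5   s6  s6 
   s6   s6  s6 
(> = start, * = accepting)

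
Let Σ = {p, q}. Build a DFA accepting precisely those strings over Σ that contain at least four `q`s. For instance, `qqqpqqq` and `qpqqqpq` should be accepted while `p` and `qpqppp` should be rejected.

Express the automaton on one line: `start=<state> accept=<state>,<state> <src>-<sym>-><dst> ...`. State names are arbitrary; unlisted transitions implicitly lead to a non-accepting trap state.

Only the number of `q`s matters, and only up to 5. Make a chain A → B → C → D → E → F advanced by each `q` (with F absorbing); every other symbol self-loops. The accepting set is {E, F}.
       p  q 
>  A   A  B 
   B   B  C 
   C   C  D 
   D   D  E 
 * E   E  F 
 * F   F  F 
(> = start, * = accepting)

start=A accept=E,F A-p->A A-q->B B-p->B B-q->C C-p->C C-q->D D-p->D D-q->E E-p->E E-q->F F-p->F F-q->F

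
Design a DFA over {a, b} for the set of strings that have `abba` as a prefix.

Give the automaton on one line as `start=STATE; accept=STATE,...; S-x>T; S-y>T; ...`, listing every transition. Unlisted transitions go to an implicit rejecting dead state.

Check the first 4 symbols one by one: q0 through q3 record how many have matched `abba` so far; any wrong symbol goes to the dead state q5. After all 4 match we enter the accepting sink q4.
With 6 states:
        a   b  
>  q0   q1  q5 
   q1   q5  q2 
   q2   q5  q3 
   q3   q4  q5 
 * q4   q4  q4 
   q5   q5  q5 
(> = start, * = accepting)

start=q0; accept=q4; q0-a>q1; q0-b>q5; q1-a>q5; q1-b>q2; q2-a>q5; q2-b>q3; q3-a>q4; q3-b>q5; q4-a>q4; q4-b>q4; q5-a>q5; q5-b>q5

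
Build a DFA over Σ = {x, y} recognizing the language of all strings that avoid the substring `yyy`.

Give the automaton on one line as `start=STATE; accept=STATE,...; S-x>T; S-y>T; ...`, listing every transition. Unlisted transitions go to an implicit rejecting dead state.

This is the complement of 'contains `yyy`'. Use the same substring-matching states — q0 through q3 holding how much of `yyy` has just been matched — but flip the accepting set: everything except the trap q3 accepts.
A 4-state machine:
        x   y  
>* q0   q0  q1 
 * q1   q0  q2 
 * q2   q0  q3 
   q3   q3  q3 
(> = start, * = accepting)

start=q0; accept=q0,q1,q2; q0-x>q0; q0-y>q1; q1-x>q0; q1-y>q2; q2-x>q0; q2-y>q3; q3-x>q3; q3-y>q3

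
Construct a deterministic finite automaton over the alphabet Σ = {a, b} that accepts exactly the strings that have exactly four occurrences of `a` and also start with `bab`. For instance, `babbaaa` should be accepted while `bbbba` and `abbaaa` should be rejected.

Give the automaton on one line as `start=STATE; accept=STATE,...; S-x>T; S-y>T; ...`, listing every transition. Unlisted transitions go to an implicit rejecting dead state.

start=q0; accept=q7; q0-a>q1; q0-b>q2; q1-a>q1; q1-b>q1; q2-a>q3; q2-b>q1; q3-a>q1; q3-b>q4; q4-a>q5; q4-b>q4; q5-a>q6; q5-b>q5; q6-a>q7; q6-b>q6; q7-a>q1; q7-b>q7

Run two small machines in parallel and take their product. The first has 6 states tracking the count of `a`s, saturating at 5; the second has 5 states tracking whether the input so far still matches the prefix `bab`. A product state is a pair (one from each), accepting exactly when both do. After merging equivalent states the machine shrinks.
8 states suffice.
        a   b  
>  q0   q1  q2 
   q1   q1  q1 
   q2   q3  q1 
   q3   q1  q4 
   q4   q5  q4 
   q5   q6  q5 
   q6   q7  q6 
 * q7   q1  q7 
(> = start, * = accepting)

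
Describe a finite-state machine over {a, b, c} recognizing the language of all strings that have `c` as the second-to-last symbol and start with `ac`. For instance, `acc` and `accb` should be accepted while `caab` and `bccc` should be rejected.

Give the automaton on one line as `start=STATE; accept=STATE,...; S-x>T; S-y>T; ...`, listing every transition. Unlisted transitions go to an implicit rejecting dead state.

start=q0; accept=q4,q5; q0-a>q1; q0-b>q2; q0-c>q2; q1-a>q2; q1-b>q2; q1-c>q3; q2-a>q2; q2-b>q2; q2-c>q2; q3-a>q4; q3-b>q4; q3-c>q5; q4-a>q6; q4-b>q6; q4-c>q3; q5-a>q4; q5-b>q4; q5-c>q5; q6-a>q6; q6-b>q6; q6-c>q3

Build one automaton per condition and run them in lockstep. One (13 states) tracks the last 2 symbols read; the other (4 states) tracks whether the input so far still matches the prefix `ac`. Each combined state is a pair, one component from each; accept when both components accept. Equivalent product states are then merged.
With 7 states:
        a   b   c  
>  q0   q1  q2  q2 
   q1   q2  q2  q3 
   q2   q2  q2  q2 
   q3   q4  q4  q5 
 * q4   q6  q6  q3 
 * q5   q4  q4  q5 
   q6   q6  q6  q3 
(> = start, * = accepting)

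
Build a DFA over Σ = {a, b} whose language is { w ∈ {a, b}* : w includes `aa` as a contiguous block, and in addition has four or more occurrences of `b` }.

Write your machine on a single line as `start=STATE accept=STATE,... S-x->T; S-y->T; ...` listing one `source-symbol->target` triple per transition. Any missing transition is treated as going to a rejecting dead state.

Handle the two conditions separately and then intersect. The first has 3 states tracking whether and how much of `aa` has been seen; the second has 6 states tracking the count of `b`s, saturating at 5. A product state is a pair (one from each), accepting exactly when both do.
With 18 states:
          a    b  
>  s0     s1   s2 
   s1     s3   s2 
   s2     s4   s5 
   s3     s3   s6 
   s4     s6   s5 
   s5     s7   s8 
   s6     s6   s9 
   s7     s9   s8 
   s8    s10  s11 
   s9     s9  s12 
   s10   s12  s11 
   s11   s13  s14 
   s12   s12  s15 
   s13   s15  s14 
   s14   s16  s14 
 * s15   s15  s17 
   s16   s17  s14 
 * s17   s17  s17 
(> = start, * = accepting)

start=s0; accept=s15,s17; s0-a->s1; s0-b->s2; s1-a->s3; s1-b->s2; s2-a->s4; s2-b->s5; s3-a->s3; s3-b->s6; s4-a->s6; s4-b->s5; s5-a->s7; s5-b->s8; s6-a->s6; s6-b->s9; s7-a->s9; s7-b->s8; s8-a->s10; s8-b->s11; s9-a->s9; s9-b->s12; s10-a->s12; s10-b->s11; s11-a->s13; s11-b->s14; s12-a->s12; s12-b->s15; s13-a->s15; s13-b->s14; s14-a->s16; s14-b->s14; s15-a->s15; s15-b->s17; s16-a->s17; s16-b->s14; s17-a->s17; s17-b->s17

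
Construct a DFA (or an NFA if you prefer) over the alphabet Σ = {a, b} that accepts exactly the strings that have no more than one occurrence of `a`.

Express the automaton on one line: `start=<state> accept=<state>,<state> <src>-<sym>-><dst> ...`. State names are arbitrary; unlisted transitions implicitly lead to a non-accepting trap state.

start=s0 accept=s0,s1 s0-a->s1 s0-b->s0 s1-a->s2 s1-b->s1 s2-a->s2 s2-b->s2

Only the number of `a`s matters, and only up to 2. Make a chain s0 → s1 → s2 advanced by each `a` (with s2 absorbing); every other symbol self-loops. The accepting set is {s0, s1}.
A 3-state machine:
        a   b  
>* s0   s1  s0 
 * s1   s2  s1 
   s2   s2  s2 
(> = start, * = accepting)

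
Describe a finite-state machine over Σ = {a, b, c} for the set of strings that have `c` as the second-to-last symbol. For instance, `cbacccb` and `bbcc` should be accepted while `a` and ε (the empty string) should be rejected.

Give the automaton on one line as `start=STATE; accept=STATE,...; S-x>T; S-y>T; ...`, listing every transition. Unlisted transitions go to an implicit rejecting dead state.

Because acceptance depends on a position counted from the end, the machine has to buffer the most recent 2 symbols. Make each state the string of the last up-to-2 symbols read; on input `x` shift the window left and append `x`. Accept when the buffered window has length 2 and begins with `c`.
13 states suffice.
          a    b    c  
>  S0     S1   S2   S3 
   S1     S4   S5   S6 
   S2     S7   S8   S9 
   S3    S10  S11  S12 
   S4     S4   S5   S6 
   S5     S7   S8   S9 
   S6    S10  S11  S12 
   S7     S4   S5   S6 
   S8     S7   S8   S9 
   S9    S10  S11  S12 
 * S10    S4   S5   S6 
 * S11    S7   S8   S9 
 * S12   S10  S11  S12 
(> = start, * = accepting)

start=S0; accept=S10,S11,S12; S0-a>S1; S0-b>S2; S0-c>S3; S1-a>S4; S1-b>S5; S1-c>S6; S2-a>S7; S2-b>S8; S2-c>S9; S3-a>S10; S3-b>S11; S3-c>S12; S4-a>S4; S4-b>S5; S4-c>S6; S5-a>S7; S5-b>S8; S5-c>S9; S6-a>S10; S6-b>S11; S6-c>S12; S7-a>S4; S7-b>S5; S7-c>S6; S8-a>S7; S8-b>S8; S8-c>S9; S9-a>S10; S9-b>S11; S9-c>S12; S10-a>S4; S10-b>S5; S10-c>S6; S11-a>S7; S11-b>S8; S11-c>S9; S12-a>S10; S12-b>S11; S12-c>S12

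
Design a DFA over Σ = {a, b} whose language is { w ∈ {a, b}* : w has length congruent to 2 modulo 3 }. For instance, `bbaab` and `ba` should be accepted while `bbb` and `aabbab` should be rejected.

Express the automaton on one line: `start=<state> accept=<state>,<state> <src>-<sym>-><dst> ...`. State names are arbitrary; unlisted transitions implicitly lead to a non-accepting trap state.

start=q0 accept=q2 q0-a->q1 q0-b->q1 q1-a->q2 q1-b->q2 q2-a->q0 q2-b->q0

Only the length mod 3 matters, so use a 3-cycle: from any state, every input symbol moves to the next state, wrapping q2 back to q0. Mark q2 accepting.
        a   b  
>  q0   q1  q1 
   q1   q2  q2 
 * q2   q0  q0 
(> = start, * = accepting)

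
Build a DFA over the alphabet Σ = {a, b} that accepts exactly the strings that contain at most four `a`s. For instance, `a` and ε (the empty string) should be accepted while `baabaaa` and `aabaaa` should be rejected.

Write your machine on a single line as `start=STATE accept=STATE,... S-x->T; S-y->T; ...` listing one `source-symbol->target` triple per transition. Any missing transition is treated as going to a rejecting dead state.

Only the number of `a`s matters, and only up to 5. Make a chain S0 → S1 → S2 → S3 → S4 → S5 advanced by each `a` (with S5 absorbing); every other symbol self-loops. The accepting set is {S0, S1, S2, S3, S4}.
        a   b  
>* S0   S1  S0 
 * S1   S2  S1 
 * S2   S3  S2 
 * S3   S4  S3 
 * S4   S5  S4 
   S5   S5  S5 
(> = start, * = accepting)

start=S0; accept=S0,S1,S2,S3,S4; S0-a->S1; S0-b->S0; S1-a->S2; S1-b->S1; S2-a->S3; S2-b->S2; S3-a->S4; S3-b->S3; S4-a->S5; S4-b->S4; S5-a->S5; S5-b->S5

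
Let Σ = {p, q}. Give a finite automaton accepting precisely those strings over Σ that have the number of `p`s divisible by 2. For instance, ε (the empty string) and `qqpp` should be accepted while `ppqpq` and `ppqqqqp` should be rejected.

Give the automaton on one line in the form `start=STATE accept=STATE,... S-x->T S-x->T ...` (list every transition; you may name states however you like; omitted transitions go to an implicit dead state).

The only thing that matters is how many `p`s have appeared, reduced mod 2. Use one state per residue: S0 for 0, …, S1 for 1. Reading `p` moves to the next residue; anything else stays put. S0 is accepting.
With 2 states:
        p   q  
>* S0   S1  S0 
   S1   S0  S1 
(> = start, * = accepting)

start=S0 accept=S0 S0-p->S1 S0-q->S0 S1-p->S0 S1-q->S1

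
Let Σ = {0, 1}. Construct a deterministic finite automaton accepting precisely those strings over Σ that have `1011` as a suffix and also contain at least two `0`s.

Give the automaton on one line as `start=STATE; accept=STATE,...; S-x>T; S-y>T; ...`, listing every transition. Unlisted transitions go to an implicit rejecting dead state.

Handle the two conditions separately and then intersect. The first has 5 states tracking how much of the suffix `1011` has currently been matched; the second has 4 states tracking the count of `0`s, saturating at 3. A product state is a pair (one from each), accepting exactly when both do.
          0    1  
>  q0     q1   q2 
   q1     q3   q4 
   q2     q5   q2 
   q3     q6   q7 
   q4     q8   q4 
   q5     q3   q9 
   q6     q6  q10 
   q7    q11   q7 
   q8     q6  q12 
   q9     q8  q13 
   q10   q11  q10 
   q11    q6  q14 
   q12   q11  q15 
   q13    q8   q4 
   q14   q11  q16 
 * q15   q11   q7 
 * q16   q11  q10 
(> = start, * = accepting)

start=q0; accept=q15,q16; q0-0>q1; q0-1>q2; q1-0>q3; q1-1>q4; q2-0>q5; q2-1>q2; q3-0>q6; q3-1>q7; q4-0>q8; q4-1>q4; q5-0>q3; q5-1>q9; q6-0>q6; q6-1>q10; q7-0>q11; q7-1>q7; q8-0>q6; q8-1>q12; q9-0>q8; q9-1>q13; q10-0>q11; q10-1>q10; q11-0>q6; q11-1>q14; q12-0>q11; q12-1>q15; q13-0>q8; q13-1>q4; q14-0>q11; q14-1>q16; q15-0>q11; q15-1>q7; q16-0>q11; q16-1>q10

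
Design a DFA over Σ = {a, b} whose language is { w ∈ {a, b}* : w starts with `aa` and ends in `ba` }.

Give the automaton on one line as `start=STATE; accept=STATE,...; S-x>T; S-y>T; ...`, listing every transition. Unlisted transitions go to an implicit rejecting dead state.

Run two small machines in parallel and take their product. One (4 states) tracks whether the input so far still matches the prefix `aa`; the other (3 states) tracks how much of the suffix `ba` has currently been matched. Each combined state is a pair, one component from each; accept when both components accept. Minimizing collapses redundant product states.
With 6 states:
        a   b  
>  q0   q1  q2 
   q1   q3  q2 
   q2   q2  q2 
   q3   q3  q4 
   q4   q5  q4 
 * q5   q3  q4 
(> = start, * = accepting)

start=q0; accept=q5; q0-a>q1; q0-b>q2; q1-a>q3; q1-b>q2; q2-a>q2; q2-b>q2; q3-a>q3; q3-b>q4; q4-a>q5; q4-b>q4; q5-a>q3; q5-b>q4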